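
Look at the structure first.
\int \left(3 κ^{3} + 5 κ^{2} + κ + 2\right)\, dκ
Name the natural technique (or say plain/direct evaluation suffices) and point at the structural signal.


Verdict: no special technique — every term is a constant multiple of a power of κ; term-wise power-rule integration needs no preliminary transformation.


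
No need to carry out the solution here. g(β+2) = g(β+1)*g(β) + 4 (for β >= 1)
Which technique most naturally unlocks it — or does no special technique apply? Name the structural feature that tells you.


Verdict: no special technique — the recurrence is nonlinear in the sequence values; study it directly, no linear machinery applies.


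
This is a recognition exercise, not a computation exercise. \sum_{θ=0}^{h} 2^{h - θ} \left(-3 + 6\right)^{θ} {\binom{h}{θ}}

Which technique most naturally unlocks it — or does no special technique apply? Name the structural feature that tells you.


Verdict: the binomial theorem — the summand is term θ of a binomial expansion in (-3 + 6) and 2; the whole sum is a single power.


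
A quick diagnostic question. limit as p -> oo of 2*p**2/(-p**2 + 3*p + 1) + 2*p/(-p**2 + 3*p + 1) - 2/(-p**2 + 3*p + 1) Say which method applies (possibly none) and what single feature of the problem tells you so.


Verdict: dominant-term comparison — as p grows, only the highest-degree terms matter — compare leading terms and read the limit off. As a single quotient, the ∞/∞ shape would yield to repeated differentiation as well — the growth comparison gets there in one look.


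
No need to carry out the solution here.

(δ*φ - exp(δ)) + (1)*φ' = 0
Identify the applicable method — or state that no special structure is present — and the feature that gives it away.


Best approach: a linear integrating factor — the equation is linear in φ with coefficient δ; multiplying by the integrating factor exp(∫δ) makes the left side a perfect derivative.


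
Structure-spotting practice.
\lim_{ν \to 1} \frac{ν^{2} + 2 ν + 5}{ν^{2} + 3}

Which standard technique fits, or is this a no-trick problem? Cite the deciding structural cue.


Best approach: no special technique — no denominator vanishes and nothing blows up at 1: direct substitution is the whole computation.


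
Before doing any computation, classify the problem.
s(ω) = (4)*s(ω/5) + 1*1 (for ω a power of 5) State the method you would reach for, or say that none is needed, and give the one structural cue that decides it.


Best approach: the master substitution — divide-the-index recursion (ω/5 inside the call) straightens out once the index is rewritten as 5^m.


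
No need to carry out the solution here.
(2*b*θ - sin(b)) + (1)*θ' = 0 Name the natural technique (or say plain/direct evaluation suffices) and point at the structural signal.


Best approach: a linear integrating factor — arrange it as θ' + 2*b·θ = (the forcing term) and the integrating factor does the rest.


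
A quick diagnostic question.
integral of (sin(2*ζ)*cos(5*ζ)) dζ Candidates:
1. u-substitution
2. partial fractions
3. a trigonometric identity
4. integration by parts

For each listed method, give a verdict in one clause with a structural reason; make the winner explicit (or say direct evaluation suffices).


Verdict: a trigonometric identity — sin(2*ζ)*cos(5*ζ) mixes two frequencies; the product-to-sum identity splits it into single-frequency sinusoids.
- u-substitution: no subexpression of the integrand pairs with its own derivative as a factor — individual terms may offer their own substitutions, but any change of variable covering the whole integral would have to be constructed from outside the expression.
- partial fractions — the expression is not a ratio of polynomials that decomposes further.
- a trigonometric identity — a fit — the right tool for this form.
- integration by parts: not the natural route: no polynomial-kernel product appears — a recursive parts reduction of the trigonometric product exists, but the identity rewrite is direct.


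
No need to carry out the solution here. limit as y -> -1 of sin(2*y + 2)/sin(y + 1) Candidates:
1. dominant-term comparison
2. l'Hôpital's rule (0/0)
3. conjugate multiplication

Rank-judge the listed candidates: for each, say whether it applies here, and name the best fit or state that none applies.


Best approach: l'Hôpital's rule (0/0) — both numerator and denominator vanish at -1: the genuine 0/0 indeterminate that l'Hôpital exists for. A local series expansion at the point resolves it as well; the rule is the packaged version of that step.
- dominant-term comparison: no dominant power emerges to decide the limit by degree comparison.
- l'Hôpital's rule (0/0): yes — fits the structure here.
- conjugate multiplication: rationalization has no target — no divergent radical difference appears.


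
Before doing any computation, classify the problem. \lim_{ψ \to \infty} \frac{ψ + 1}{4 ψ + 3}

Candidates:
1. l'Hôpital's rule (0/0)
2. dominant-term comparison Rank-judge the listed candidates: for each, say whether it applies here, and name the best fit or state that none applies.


Verdict: dominant-term comparison — growth-rate triage: the leading powers of ψ decide the limit, everything else is noise.
- l'Hôpital's rule (0/0) — no 0/0 form appears: written as one quotient, top and bottom both grow without bound, and the ratio is decided by their leading terms.
- dominant-term comparison — yes — fits the structure here.


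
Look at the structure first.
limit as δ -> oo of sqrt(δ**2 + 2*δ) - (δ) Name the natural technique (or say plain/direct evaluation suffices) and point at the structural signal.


Technique: conjugate multiplication — an infinity-minus-infinity difference with a surviving radical — multiply by the conjugate to cancel the divergence.


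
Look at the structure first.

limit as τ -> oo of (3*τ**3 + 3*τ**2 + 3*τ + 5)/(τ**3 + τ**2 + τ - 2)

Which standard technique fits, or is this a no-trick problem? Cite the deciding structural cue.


Method: dominant-term comparison — at large τ only the top-degree terms survive; compare the leading terms and the limit falls out. l'Hôpital's at-infinity variant applies to the expression viewed as a single quotient; the leading-term comparison is the direct route.


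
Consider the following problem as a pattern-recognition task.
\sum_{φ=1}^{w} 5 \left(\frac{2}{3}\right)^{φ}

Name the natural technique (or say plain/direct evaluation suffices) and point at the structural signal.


Method: the geometric series formula — consecutive terms stand in a fixed index-free ratio — the geometric sum formula closes it.


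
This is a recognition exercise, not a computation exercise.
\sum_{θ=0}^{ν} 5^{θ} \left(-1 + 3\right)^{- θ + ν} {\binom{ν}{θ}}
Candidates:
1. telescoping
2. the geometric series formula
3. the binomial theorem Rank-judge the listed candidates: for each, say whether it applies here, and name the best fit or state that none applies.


Technique: the binomial theorem — the summand is term θ of a binomial expansion in 5 and (-1 + 3); the whole sum is a single power.
- telescoping: neither a shifted-difference shape nor integer-spaced poles are present.
- the geometric series formula — consecutive terms are not related by a fixed multiplier.
- the binomial theorem — applicable, and directly so.


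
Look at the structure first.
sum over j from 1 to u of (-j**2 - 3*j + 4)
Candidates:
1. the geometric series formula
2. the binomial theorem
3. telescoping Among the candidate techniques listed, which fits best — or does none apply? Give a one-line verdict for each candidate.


Method: no special technique — every summand is a constant multiple of a power of j — apply the standard power-sum identities one degree at a time.
- the geometric series formula: there is no constant term-to-term ratio.
- the binomial theorem: the terms lack the binomial-coefficient-weighted complementary-power pattern of an expansion.
- telescoping: neither a shifted-difference shape nor integer-spaced poles are present.


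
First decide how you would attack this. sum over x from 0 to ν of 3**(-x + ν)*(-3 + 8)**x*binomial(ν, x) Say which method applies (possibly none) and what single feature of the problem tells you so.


Technique: the binomial theorem — the summand is term x of a binomial expansion in (-3 + 8) and 3; the whole sum is a single power.


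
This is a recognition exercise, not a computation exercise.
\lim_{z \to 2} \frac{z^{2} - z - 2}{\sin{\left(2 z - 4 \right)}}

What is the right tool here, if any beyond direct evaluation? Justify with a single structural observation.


Best approach: l'Hôpital's rule (0/0) — substituting 2 gives 0 over 0; differentiate top and bottom once and re-evaluate. The standard small-argument limits would also carry it; the rule is the systematic route.


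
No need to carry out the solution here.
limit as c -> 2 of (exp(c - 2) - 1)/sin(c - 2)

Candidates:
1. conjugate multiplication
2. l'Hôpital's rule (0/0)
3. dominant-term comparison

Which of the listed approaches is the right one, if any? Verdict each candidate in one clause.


Verdict: l'Hôpital's rule (0/0) — the 0/0 form at 2 is the signature situation for l'Hôpital's rule. A local series expansion at the point resolves it as well; the rule is the packaged version of that step.
- conjugate multiplication — no difference of divergent radicals appears, so rationalizing has nothing to cancel.
- l'Hôpital's rule (0/0) — a fit — the right tool for this form.
- dominant-term comparison — no dominant-degree comparison decides it.


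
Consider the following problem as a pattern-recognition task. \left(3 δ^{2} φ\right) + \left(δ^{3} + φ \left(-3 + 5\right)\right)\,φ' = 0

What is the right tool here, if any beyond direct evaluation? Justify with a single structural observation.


Diagnosis: the exact-equation method — equality of cross partials is the green light — assemble the potential function term by term.


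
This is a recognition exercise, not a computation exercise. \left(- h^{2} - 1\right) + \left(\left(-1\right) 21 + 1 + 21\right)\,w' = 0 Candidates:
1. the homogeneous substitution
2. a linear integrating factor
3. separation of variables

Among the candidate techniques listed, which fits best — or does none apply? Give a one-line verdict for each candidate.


Method: no special technique — solved for the derivative, w never appears on the right — this is a direct integration in h, not a differential-equations problem at heart.
- the homogeneous substitution — solved for the derivative, the right side changes under joint scaling of the two variables.
- a linear integrating factor — the linear template holds only trivially here (the unknown is absent, so the coefficient is zero) — the method is not the natural label.
- separation of variables — separation is only trivially available — with the unknown absent from the slope this is a direct integration, not a separation problem.


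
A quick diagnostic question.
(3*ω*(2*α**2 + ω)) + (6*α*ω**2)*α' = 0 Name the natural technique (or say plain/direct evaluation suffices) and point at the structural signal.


Diagnosis: the exact-equation method — because the two cross partials coincide, the form is conservative as written — recover its potential in (ω, α).


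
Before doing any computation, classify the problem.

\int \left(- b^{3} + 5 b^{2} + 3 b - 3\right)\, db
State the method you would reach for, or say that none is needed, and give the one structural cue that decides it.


Technique: no special technique — scan for structure and find none: constant multiples of powers of b, integrate directly.


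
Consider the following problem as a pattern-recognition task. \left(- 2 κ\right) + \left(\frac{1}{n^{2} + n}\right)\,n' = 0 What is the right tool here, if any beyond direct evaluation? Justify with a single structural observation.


Best approach: separation of variables — solved for the derivative, the right side splits multiplicatively into a function of each variable alone — divide and integrate each side. A Bernoulli substitution applies to this equation as given; separation takes the same equation in its displayed form.


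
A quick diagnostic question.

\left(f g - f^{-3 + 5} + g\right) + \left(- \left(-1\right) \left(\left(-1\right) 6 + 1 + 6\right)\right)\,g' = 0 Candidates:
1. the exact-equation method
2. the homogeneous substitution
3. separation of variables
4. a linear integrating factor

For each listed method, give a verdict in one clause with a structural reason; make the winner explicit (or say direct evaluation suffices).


Diagnosis: a linear integrating factor — the unknown enters only to the first power against a nonzero forcing term — the integrating-factor template applies directly.
- the exact-equation method: exactness fails on the nose — the mixed partials do not match.
- the homogeneous substitution — the slope does not depend on the ratio of the variables alone.
- separation of variables — no algebra isolates the independent variable on one side and the unknown on the other.
- a linear integrating factor — applies; the problem has the shape this method handles.


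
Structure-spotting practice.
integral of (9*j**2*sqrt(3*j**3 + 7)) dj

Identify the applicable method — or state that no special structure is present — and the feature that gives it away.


Best approach: u-substitution — spotting that 9*j**2 is a constant multiple of the derivative of 3*j**3 + 7 is the key observation — substitute u = 3*j**3 + 7 and the integral becomes one-dimensional in u.


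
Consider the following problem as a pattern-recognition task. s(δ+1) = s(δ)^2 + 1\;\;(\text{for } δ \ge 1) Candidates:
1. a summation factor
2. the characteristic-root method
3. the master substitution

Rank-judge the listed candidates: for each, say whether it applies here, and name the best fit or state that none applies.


Method: no special technique — the update rule curves (it is not linear in the unknown sequence), so no superposition-based closed form attaches — iterate or study it directly.
- a summation factor — no summation factor applies — the rule is not linear in the sequence values.
- the characteristic-root method — the recursion is nonlinear in the sequence values, so no linear-modes ansatz applies.
- the master substitution — the recursion steps by a constant offset, so exponential reindexing is pointless.


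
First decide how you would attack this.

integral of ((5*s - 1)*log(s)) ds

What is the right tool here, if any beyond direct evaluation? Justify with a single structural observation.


Verdict: integration by parts — log(s) blocks direct integration but differentiates to something rational — parts with the polynomial factor 5*s - 1 as dv.


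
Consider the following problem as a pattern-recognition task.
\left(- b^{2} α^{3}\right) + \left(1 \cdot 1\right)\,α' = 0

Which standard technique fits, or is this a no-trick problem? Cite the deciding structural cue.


Technique: separation of variables — solved for the derivative, the right side factors as b^{2} times α^{3} — all b-dependence separates from all α-dependence.


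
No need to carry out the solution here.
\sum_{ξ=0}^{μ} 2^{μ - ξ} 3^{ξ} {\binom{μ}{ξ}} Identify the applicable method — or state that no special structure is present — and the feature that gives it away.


Verdict: the binomial theorem — terms weighting {\binom{μ}{ξ}} against matched powers of 3 and 2 reassemble into (3 + 2)^μ by the binomial theorem.


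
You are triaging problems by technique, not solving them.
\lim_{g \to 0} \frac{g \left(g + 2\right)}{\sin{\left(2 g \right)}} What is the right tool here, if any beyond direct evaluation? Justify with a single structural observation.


Diagnosis: l'Hôpital's rule (0/0) — substituting 0 gives 0 over 0; differentiate top and bottom once and re-evaluate. A first-order expansion at the point is an equally standard path; the rule packages it.


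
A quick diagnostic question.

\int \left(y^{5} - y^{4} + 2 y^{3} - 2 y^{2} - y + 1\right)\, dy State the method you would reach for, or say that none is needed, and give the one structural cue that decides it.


Best approach: no special technique — nothing composite, nothing rational, nothing trigonometric — each constant-multiple power of y integrates by the power rule alone.


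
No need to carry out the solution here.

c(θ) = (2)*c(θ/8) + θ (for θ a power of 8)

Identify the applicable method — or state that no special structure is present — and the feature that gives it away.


Best approach: the master substitution — divide-the-index recursion (θ/8 inside the call) straightens out once the index is rewritten as 8^m.


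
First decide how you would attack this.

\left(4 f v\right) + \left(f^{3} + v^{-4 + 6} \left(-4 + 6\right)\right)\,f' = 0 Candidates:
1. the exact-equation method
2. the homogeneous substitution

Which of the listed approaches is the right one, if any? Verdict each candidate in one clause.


Best approach: the exact-equation method — because the two cross partials coincide, the form is conservative as written — recover its potential in (v, f).
- the exact-equation method: yes, a natural case for it.
- the homogeneous substitution — rescaling both variables together changes the slope, so no ratio substitution collapses it.


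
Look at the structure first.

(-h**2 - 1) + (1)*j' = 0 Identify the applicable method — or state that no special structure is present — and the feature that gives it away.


Diagnosis: no special technique — solved for the derivative, no j appears — this is antidifferentiation in h wearing ODE clothing.


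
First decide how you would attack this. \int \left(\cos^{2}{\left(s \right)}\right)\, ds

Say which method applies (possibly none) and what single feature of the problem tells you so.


Best approach: a trigonometric identity — \cos^{2}{\left(s \right)} calls for power reduction: rewrite via double angles before any antiderivative is attempted.


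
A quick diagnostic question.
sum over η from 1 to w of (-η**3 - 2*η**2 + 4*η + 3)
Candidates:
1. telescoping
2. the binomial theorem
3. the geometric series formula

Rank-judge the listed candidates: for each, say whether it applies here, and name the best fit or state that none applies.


Verdict: no special technique — the summand is a plain polynomial in η (expanding first if it arrives factored); standard power-sum formulas evaluate it term by term.
- telescoping — the terms as presented offer no neighboring cancellation — a telescoping rewrite may exist, but the displayed structure does not hand one over.
- the binomial theorem: the summand does not match any term pattern of an expanded binomial power.
- the geometric series formula — the term-to-term ratio changes with the index, so the geometric formula cannot close it.


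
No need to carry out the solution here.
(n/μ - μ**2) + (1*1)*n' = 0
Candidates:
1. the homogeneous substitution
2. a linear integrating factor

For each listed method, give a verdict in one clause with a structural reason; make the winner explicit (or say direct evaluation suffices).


Best approach: a linear integrating factor — the unknown enters only to the first power against a nonzero forcing term — the integrating-factor template applies directly.
- the homogeneous substitution: the ratio substitution does not collapse this equation.
- a linear integrating factor — yes — fits the structure here.


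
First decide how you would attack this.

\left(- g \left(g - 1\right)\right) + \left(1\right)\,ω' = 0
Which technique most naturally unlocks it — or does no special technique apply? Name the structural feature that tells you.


Verdict: no special technique — the slope is a function of g alone, so integrate both sides directly.


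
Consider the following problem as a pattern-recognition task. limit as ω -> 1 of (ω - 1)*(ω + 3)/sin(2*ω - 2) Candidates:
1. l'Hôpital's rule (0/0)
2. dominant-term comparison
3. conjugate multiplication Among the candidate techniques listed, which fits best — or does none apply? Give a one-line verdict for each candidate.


Best approach: l'Hôpital's rule (0/0) — numerator and denominator both vanish at 1 — a genuine 0/0 form, which is exactly when l'Hôpital applies. Expanding numerator and denominator to first order gives the same value — the rule automates exactly that.
- l'Hôpital's rule (0/0) — applicable, and directly so.
- dominant-term comparison — no dominant-degree comparison decides it.
- conjugate multiplication — multiplying by a conjugate would not remove any indeterminacy here.


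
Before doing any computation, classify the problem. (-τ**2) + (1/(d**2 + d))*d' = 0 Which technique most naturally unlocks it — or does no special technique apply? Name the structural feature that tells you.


Verdict: separation of variables — separating collects all d-dependence with the derivative and leaves all τ-dependence opposite: variables separate. A Bernoulli substitution applies to this equation as given; separation takes the same equation in its displayed form.


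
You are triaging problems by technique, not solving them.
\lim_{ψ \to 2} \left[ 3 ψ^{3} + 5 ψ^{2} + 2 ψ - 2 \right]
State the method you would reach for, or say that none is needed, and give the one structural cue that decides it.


Method: no special technique — the expression is continuous at the evaluation point — substitute directly; no indeterminate form appears.


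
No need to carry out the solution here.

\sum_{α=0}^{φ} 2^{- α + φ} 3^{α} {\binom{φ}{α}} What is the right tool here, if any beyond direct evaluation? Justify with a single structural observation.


Best approach: the binomial theorem — {\binom{φ}{α}} weighting matched powers of 3 and 2 is the expanded form of (3 + 2)^φ — fold it back up.


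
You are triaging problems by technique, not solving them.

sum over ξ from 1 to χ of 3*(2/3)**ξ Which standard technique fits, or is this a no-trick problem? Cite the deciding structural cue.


Best approach: the geometric series formula — each term is 2/3 times the previous one, so the geometric-series formula applies directly.


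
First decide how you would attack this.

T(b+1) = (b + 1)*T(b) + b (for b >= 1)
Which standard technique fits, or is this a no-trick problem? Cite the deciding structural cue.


Technique: a summation factor — an index-dependent multiplier b + 1 rules out characteristic roots; a summation factor converts it to a pure difference.


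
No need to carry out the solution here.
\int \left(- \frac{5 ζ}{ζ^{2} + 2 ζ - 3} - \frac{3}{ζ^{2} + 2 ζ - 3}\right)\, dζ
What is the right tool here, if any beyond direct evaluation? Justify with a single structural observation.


Diagnosis: partial fractions — rational integrand, reducible denominator ζ^{2} + 2 ζ - 3: decompose first, integrate second.


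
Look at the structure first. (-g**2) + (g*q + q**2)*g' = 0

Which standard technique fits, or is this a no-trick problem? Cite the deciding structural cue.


Best approach: the homogeneous substitution — solved for the derivative, the right side is unchanged under scaling q and g together — it depends only on the ratio g/q, so substitute a single ratio variable. With the right rearrangement (exchanging the roles of the variables where needed), this also fits a Bernoulli template; the homogeneous substitution reads the structure directly.


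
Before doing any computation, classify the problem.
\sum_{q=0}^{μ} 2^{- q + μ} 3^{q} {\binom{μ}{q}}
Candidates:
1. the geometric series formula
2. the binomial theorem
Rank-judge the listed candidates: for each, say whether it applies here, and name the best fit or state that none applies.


Technique: the binomial theorem — binomial coefficients against complementary powers of 3 and 2: recognize the binomial expansion and resum.
- the geometric series formula — the term-to-term ratio changes with the index, so the geometric formula cannot close it.
- the binomial theorem — yes — fits the structure here.


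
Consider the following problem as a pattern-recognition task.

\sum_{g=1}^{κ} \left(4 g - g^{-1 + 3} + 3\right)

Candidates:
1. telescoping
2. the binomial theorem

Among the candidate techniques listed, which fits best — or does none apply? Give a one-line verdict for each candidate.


Best approach: no special technique — Faulhaber territory: sum each constant-multiple power of g with its closed-form formula, no trick required.
- telescoping: neither a shifted-difference shape nor integer-spaced poles are present.
- the binomial theorem: there is no pair of bases whose matched powers would reassemble into a single binomial power.


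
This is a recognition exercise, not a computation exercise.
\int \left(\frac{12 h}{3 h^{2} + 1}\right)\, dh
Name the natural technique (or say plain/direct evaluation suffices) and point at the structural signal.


Technique: u-substitution — a chain-rule shadow: 12 h alongside a function of 3 h^{2} + 1 means u = 3 h^{2} + 1 unwinds the composition in one step.


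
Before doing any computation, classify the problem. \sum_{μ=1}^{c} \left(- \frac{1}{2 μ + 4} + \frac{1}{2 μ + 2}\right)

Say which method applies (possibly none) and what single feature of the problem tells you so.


Diagnosis: telescoping — write out three consecutive terms and watch the interior cancel: the advanced copy one term subtracts reappears as the very next term's leading piece, pair after pair.


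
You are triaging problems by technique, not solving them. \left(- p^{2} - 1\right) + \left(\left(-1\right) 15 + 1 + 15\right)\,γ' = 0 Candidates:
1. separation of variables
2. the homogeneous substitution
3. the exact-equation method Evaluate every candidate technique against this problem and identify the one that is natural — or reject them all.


Verdict: no special technique — the slope is a function of p alone, so integrate both sides directly.
- separation of variables: separation is only trivially available — with the unknown absent from the slope this is a direct integration, not a separation problem.
- the homogeneous substitution — rescaling both variables together changes the slope, so no ratio substitution collapses it.
- the exact-equation method — no dependence on the unknown anywhere: exactness is a label without content here.


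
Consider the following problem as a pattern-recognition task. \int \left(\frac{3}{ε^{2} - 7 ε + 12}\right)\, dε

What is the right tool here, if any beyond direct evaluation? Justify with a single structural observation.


Best approach: partial fractions — a proper rational integrand over the factorable ε^{2} - 7 ε + 12: partial fractions reduce it to elementary pieces.


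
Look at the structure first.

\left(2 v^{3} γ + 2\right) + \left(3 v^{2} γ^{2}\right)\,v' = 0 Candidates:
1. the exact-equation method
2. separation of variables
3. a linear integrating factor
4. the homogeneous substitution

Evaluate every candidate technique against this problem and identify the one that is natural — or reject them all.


Best approach: the exact-equation method — because the two cross partials coincide, the form is conservative as written — recover its potential in (γ, v).
- the exact-equation method — yes — fits the structure here.
- separation of variables: no division isolates the independent variable from the unknown.
- a linear integrating factor: the unknown enters nonlinearly (through a power, a denominator, or a transcendental function), which the linear integrating-factor recipe cannot absorb as-is — any repair would come from a preliminary substitution, not the factor.
- the homogeneous substitution: the slope does not depend on the ratio of the variables alone.


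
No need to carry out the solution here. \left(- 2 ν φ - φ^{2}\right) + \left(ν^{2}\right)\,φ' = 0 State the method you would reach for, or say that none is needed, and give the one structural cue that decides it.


Verdict: the homogeneous substitution — the slope's numerator and denominator share total degree; set v = φ/ν and the equation drops to separable form. This doubles as a Bernoulli equation in the unknown as written; the homogeneous route needs no setup at all.


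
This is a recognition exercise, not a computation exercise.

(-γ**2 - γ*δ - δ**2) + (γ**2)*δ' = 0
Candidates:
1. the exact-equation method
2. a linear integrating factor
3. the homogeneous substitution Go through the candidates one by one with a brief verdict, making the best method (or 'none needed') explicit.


Method: the homogeneous substitution — the slope's numerator and denominator have matching total degree, so it depends only on δ/γ and the ratio substitution collapses it.
- the exact-equation method: the cross partial derivatives disagree, so no single potential exists.
- a linear integrating factor — the unknown enters nonlinearly (through a power, a denominator, or a transcendental function), which the linear integrating-factor recipe cannot absorb as-is — any repair would come from a preliminary substitution, not the factor.
- the homogeneous substitution — a fit — the right tool for this form.


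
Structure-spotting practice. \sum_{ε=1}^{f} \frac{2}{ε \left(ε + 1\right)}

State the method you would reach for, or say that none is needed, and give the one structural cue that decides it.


Best approach: telescoping — after splitting \frac{2}{ε \left(ε + 1\right)} into partial fractions, the pieces are shifted copies of one function and cancel telescopically.


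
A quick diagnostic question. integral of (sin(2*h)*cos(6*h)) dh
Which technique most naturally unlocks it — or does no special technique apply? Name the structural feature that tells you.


Verdict: a trigonometric identity — the product sin(2*h)*cos(6*h) converts to a sum of single-frequency sinusoids via the product-to-sum identity.


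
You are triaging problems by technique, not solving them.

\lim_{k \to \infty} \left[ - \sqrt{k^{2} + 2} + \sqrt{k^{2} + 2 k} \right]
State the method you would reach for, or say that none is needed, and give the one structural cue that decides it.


Verdict: conjugate multiplication — infinity minus infinity with a radical in play — multiply by the conjugate so the divergences of \sqrt{k^{2} + 2 k} and \sqrt{k^{2} + 2} annihilate.


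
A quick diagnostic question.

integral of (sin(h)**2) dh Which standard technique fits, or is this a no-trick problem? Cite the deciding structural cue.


Technique: a trigonometric identity — an even power like sin(h)**2 flattens under the half-angle identity into first-degree cosines you can integrate directly.


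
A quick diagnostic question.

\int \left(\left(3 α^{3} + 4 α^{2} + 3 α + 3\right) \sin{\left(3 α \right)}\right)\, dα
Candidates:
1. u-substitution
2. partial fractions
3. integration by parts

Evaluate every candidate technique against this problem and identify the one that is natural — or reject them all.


Technique: integration by parts — the integrand splits as 3 α^{3} + 4 α^{2} + 3 α + 3 times \sin{\left(3 α \right)} — repeatedly differentiating the polynomial part kills it, which is the parts ladder.
- u-substitution: no subexpression of the integrand pairs with its own derivative as a factor — individual terms may offer their own substitutions, but any change of variable covering the whole integral would have to be constructed from outside the expression.
- partial fractions: there is no rational-function structure to decompose.
- integration by parts: applies; the problem has the shape this method handles.


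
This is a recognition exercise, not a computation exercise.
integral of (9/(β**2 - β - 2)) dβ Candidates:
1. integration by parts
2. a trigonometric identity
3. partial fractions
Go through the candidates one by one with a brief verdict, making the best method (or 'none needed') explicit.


Method: partial fractions — the factorization of β**2 - β - 2 is the whole battle; after it, each term is a table integral.
- integration by parts: there is no nonconstant-polynomial-times-kernel split with an exp, sine, cosine (degree-1 argument), or logarithm partner.
- a trigonometric identity — there is no trigonometric structure at all — the integrand carries no sine or cosine to rewrite.
- partial fractions — yes — fits the structure here.


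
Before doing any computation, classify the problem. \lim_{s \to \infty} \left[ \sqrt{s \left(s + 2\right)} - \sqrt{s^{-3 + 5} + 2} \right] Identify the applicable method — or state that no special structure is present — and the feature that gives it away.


Method: conjugate multiplication — two divergent pieces with a minus sign between them and a radical in the mix: rationalize \sqrt{s \left(s + 2\right)} - \sqrt{s^{-3 + 5} + 2} before any limit law applies.


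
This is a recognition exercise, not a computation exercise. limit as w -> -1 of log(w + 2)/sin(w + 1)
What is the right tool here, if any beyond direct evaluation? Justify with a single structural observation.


Method: l'Hôpital's rule (0/0) — numerator and denominator both vanish at -1 — a genuine 0/0 form, which is exactly when l'Hôpital applies. Expanding numerator and denominator to first order gives the same value — the rule automates exactly that.


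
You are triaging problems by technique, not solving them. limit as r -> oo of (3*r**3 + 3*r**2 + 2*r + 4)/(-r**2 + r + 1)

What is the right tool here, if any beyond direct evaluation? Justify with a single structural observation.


Technique: dominant-term comparison — as r grows, only the highest-degree terms matter — compare leading terms and read the limit off. As a single quotient, the ∞/∞ shape would yield to repeated differentiation as well — the growth comparison gets there in one look.


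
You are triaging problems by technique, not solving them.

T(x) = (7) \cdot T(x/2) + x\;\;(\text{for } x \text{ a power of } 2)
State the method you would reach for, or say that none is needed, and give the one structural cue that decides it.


Verdict: the master substitution — the argument shrinks by the factor 2, so measure the index on a logarithmic scale and the recursion becomes a shift.


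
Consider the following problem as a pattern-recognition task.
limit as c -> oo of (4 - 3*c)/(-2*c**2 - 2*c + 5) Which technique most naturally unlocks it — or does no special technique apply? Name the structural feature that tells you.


Verdict: dominant-term comparison — divide through by the highest power of c; every lower-order term dies and the dominant terms decide the limit. l'Hôpital's at-infinity variant applies to the expression viewed as a single quotient; the leading-term comparison is the direct route.


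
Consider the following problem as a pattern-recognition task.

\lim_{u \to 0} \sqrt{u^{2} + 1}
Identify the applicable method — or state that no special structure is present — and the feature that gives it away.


Method: no special technique — the expression is continuous at 0 — substitute and evaluate; no indeterminate form appears.


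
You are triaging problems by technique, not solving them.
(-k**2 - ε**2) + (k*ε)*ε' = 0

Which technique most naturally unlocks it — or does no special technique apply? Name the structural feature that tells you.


Verdict: the homogeneous substitution — solved for the derivative, the right side is unchanged under scaling k and ε together — it depends only on the ratio ε/k, so substitute a single ratio variable. A Bernoulli rewrite works here as the equation stands — the homogeneous substitution is the more immediate reading.


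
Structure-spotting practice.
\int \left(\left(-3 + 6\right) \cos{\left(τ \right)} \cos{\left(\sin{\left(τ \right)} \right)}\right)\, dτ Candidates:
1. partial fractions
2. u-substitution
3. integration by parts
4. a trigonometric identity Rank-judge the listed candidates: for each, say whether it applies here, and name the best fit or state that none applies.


Method: u-substitution — collected, the integrand has one factor that is, up to a constant, the derivative of an inner expression the rest depends on — substitute for that inner expression.
- partial fractions: there is no rational-function structure to decompose.
- u-substitution — a fit — the right tool for this form.
- integration by parts: there is no nonconstant-polynomial-times-kernel split with an exp, sine, cosine (degree-1 argument), or logarithm partner.
- a trigonometric identity — the trigonometric factor has no even power to reduce and no cross-frequency product to convert — the standard power-reduction and product-to-sum identities do not engage it.


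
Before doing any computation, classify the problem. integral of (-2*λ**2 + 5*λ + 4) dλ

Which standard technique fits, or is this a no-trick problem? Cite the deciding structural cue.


Diagnosis: no special technique — nothing composite, nothing rational, nothing trigonometric — each constant-multiple power of λ integrates by the power rule alone.


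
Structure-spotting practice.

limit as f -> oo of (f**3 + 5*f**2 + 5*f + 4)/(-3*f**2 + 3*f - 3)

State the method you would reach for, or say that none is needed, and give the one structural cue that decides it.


Method: dominant-term comparison — divide by the highest power of f present: lower-order terms vanish and the dominant ratio remains. Viewed as a single quotient this is an ∞/∞ form — an at-infinity application of l'Hôpital's rule would also resolve it; comparing leading growth reads the answer without differentiating.


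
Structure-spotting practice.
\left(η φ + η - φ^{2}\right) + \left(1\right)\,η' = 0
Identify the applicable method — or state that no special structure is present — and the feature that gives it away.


Best approach: a linear integrating factor — the unknown enters only to the first power against a nonzero forcing term — the integrating-factor template applies directly.


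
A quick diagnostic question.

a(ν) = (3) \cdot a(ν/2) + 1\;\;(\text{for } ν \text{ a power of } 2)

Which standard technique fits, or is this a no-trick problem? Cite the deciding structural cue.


Technique: the master substitution — the argument contracts 2-fold per step: reindex ν exponentially and solve the linear recurrence in the new index.


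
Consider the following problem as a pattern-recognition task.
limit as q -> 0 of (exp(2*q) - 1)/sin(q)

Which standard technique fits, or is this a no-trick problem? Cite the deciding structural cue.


Technique: l'Hôpital's rule (0/0) — both numerator and denominator vanish at 0: the genuine 0/0 indeterminate that l'Hôpital exists for. Known elementary limits would finish this too — the rule just bypasses the case analysis.


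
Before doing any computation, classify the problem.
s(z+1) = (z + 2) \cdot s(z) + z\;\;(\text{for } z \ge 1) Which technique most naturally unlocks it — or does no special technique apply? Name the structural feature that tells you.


Verdict: a summation factor — one-term recursion with variable weight z + 2 is solved by product normalization, not by root-finding.


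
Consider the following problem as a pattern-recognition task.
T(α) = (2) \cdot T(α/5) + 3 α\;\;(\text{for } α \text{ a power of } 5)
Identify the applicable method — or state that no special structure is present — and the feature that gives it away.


Technique: the master substitution — the argument shrinks by the factor 5, so measure the index on a logarithmic scale and the recursion becomes a shift.
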